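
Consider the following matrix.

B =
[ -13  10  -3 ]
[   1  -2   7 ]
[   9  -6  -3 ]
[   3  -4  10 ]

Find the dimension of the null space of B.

Row reduce to echelon form.
R2 ← R2 + (1/13)·R1: [0, -16/13, 88/13]
R3 ← R3 + (9/13)·R1: [0, 12/13, -66/13]
R4 ← R4 + (3/13)·R1: [0, -22/13, 121/13]
R3 ← R3 + (3/4)·R2: [0, 0, 0]
R4 ← R4 − (11/8)·R2: [0, 0, 0]
2 nonzero rows, so rank(B) = 2.
B has 3 columns; by rank–nullity, nullity = 3 − 2 = 1.

1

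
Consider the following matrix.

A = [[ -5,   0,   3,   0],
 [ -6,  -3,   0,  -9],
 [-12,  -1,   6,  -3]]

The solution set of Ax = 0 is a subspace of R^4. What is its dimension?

2

Row reduce to echelon form.
R2 ← R2 − (6/5)·R1: [0, -3, -18/5, -9]
R3 ← R3 − (12/5)·R1: [0, -1, -6/5, -3]
R3 ← R3 − (1/3)·R2: [0, 0, 0, 0]
2 nonzero rows, so rank(A) = 2.
A has 4 columns; by rank–nullity, nullity = 4 − 2 = 2.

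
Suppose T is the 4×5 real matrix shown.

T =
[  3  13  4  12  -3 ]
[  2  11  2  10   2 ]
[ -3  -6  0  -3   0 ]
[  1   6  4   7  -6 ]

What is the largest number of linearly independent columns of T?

Row reduce to echelon form.
R2 ← R2 − (2/3)·R1: [0, 7/3, -2/3, 2, 4]
R3 ← R3 + R1: [0, 7, 4, 9, -3]
R4 ← R4 − (1/3)·R1: [0, 5/3, 8/3, 3, -5]
R3 ← R3 − (3)·R2: [0, 0, 6, 3, -15]
R4 ← R4 − (5/7)·R2: [0, 0, 22/7, 11/7, -55/7]
R4 ← R4 − (11/21)·R3: [0, 0, 0, 0, 0]
Echelon form has 3 nonzero rows, so rank(T) = 3.
The rank gives the maximum number of linearly independent columns: 3.

3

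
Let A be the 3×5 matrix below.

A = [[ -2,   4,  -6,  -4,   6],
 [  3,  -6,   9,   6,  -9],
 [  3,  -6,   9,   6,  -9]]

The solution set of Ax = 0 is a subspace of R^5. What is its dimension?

Row reduce to echelon form.
R2 ← R2 + (3/2)·R1: [0, 0, 0, 0, 0]
R3 ← R3 + (3/2)·R1: [0, 0, 0, 0, 0]
1 nonzero row, so rank(A) = 1.
A has 5 columns; by rank–nullity, nullity = 5 − 1 = 4.

4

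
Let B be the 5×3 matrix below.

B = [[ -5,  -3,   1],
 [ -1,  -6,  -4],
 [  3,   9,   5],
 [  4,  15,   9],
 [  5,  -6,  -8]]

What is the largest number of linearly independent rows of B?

2

Row reduce to echelon form.
R2 ← R2 − (1/5)·R1: [0, -27/5, -21/5]
R3 ← R3 + (3/5)·R1: [0, 36/5, 28/5]
R4 ← R4 + (4/5)·R1: [0, 63/5, 49/5]
R5 ← R5 + R1: [0, -9, -7]
R3 ← R3 + (4/3)·R2: [0, 0, 0]
R4 ← R4 + (7/3)·R2: [0, 0, 0]
R5 ← R5 − (5/3)·R2: [0, 0, 0]
Echelon form has 2 nonzero rows, so rank(B) = 2.
The rank gives the maximum number of linearly independent rows: 2.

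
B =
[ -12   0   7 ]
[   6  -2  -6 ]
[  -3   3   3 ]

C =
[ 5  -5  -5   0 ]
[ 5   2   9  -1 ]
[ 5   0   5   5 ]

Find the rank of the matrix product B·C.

First compute BC:
[[-25,  60,  95,  35],
 [-10, -34, -78, -28],
 [ 15,  21,  57,  12]]
Now row reduce the product.
R2 ← R2 − (2/5)·R1: [0, -58, -116, -42]
R3 ← R3 + (3/5)·R1: [0, 57, 114, 33]
R3 ← R3 + (57/58)·R2: [0, 0, 0, -240/29]
3 nonzero rows, so rank(BC) = 3.

3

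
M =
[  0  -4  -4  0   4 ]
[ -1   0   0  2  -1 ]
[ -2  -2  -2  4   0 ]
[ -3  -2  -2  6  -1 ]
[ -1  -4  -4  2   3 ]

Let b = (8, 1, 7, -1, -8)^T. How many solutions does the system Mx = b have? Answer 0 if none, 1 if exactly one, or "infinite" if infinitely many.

Row reduce the augmented matrix [M | b].
Swap R1 ↔ R2
R3 ← R3 − (2)·R1: [0, -2, -2, 0, 2, 5]
R4 ← R4 − (3)·R1: [0, -2, -2, 0, 2, -4]
R5 ← R5 − R1: [0, -4, -4, 0, 4, -9]
R3 ← R3 − (1/2)·R2: [0, 0, 0, 0, 0, 1]
R4 ← R4 − (1/2)·R2: [0, 0, 0, 0, 0, -8]
R5 ← R5 − R2: [0, 0, 0, 0, 0, -17]
R4 ← R4 + (8)·R3: [0, 0, 0, 0, 0, 0]
R5 ← R5 + (17)·R3: [0, 0, 0, 0, 0, 0]
The echelon form has 3 nonzero rows; the last pivot sits in the augmented column, so rank(M) = 2 but rank([M|b]) = 3.
Since the ranks differ, the system is inconsistent.
It has no solutions.

0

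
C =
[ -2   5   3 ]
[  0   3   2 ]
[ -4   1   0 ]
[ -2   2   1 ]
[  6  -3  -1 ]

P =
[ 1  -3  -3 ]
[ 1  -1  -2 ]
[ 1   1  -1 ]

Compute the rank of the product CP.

First compute CP:
[[  6,   4,  -7],
 [  5,  -1,  -8],
 [ -3,  11,  10],
 [  1,   5,   1],
 [  2, -16, -11]]
Now row reduce the product.
R2 ← R2 − (5/6)·R1: [0, -13/3, -13/6]
R3 ← R3 + (1/2)·R1: [0, 13, 13/2]
R4 ← R4 − (1/6)·R1: [0, 13/3, 13/6]
R5 ← R5 − (1/3)·R1: [0, -52/3, -26/3]
R3 ← R3 + (3)·R2: [0, 0, 0]
R4 ← R4 + R2: [0, 0, 0]
R5 ← R5 − (4)·R2: [0, 0, 0]
2 nonzero rows, so rank(CP) = 2.

2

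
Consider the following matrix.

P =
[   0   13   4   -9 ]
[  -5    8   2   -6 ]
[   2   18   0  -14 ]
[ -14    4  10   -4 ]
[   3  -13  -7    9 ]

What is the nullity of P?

Row reduce to echelon form.
Swap R1 ↔ R2
R3 ← R3 + (2/5)·R1: [0, 106/5, 4/5, -82/5]
R4 ← R4 − (14/5)·R1: [0, -92/5, 22/5, 64/5]
R5 ← R5 + (3/5)·R1: [0, -41/5, -29/5, 27/5]
R3 ← R3 − (106/65)·R2: [0, 0, -372/65, -112/65]
R4 ← R4 + (92/65)·R2: [0, 0, 654/65, 4/65]
R5 ← R5 + (41/65)·R2: [0, 0, -213/65, -18/65]
R4 ← R4 + (109/62)·R3: [0, 0, 0, -92/31]
R5 ← R5 − (71/124)·R3: [0, 0, 0, 22/31]
R5 ← R5 + (11/46)·R4: [0, 0, 0, 0]
4 nonzero rows, so rank(P) = 4.
P has 4 columns; by rank–nullity, nullity = 4 − 4 = 0.

0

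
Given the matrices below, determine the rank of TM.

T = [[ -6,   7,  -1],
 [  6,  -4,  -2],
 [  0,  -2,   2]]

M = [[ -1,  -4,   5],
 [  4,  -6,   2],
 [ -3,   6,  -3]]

2

First compute TM:
[[ 37, -24, -13],
 [-16, -12,  28],
 [-14,  24, -10]]
Now row reduce the product.
R2 ← R2 + (16/37)·R1: [0, -828/37, 828/37]
R3 ← R3 + (14/37)·R1: [0, 552/37, -552/37]
R3 ← R3 + (2/3)·R2: [0, 0, 0]
2 nonzero rows, so rank(TM) = 2.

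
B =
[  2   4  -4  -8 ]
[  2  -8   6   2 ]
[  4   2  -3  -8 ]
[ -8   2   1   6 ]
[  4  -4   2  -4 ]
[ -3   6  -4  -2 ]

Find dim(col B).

3

Row reduce to echelon form.
R2 ← R2 − R1: [0, -12, 10, 10]
R3 ← R3 − (2)·R1: [0, -6, 5, 8]
R4 ← R4 + (4)·R1: [0, 18, -15, -26]
R5 ← R5 − (2)·R1: [0, -12, 10, 12]
R6 ← R6 + (3/2)·R1: [0, 12, -10, -14]
R3 ← R3 − (1/2)·R2: [0, 0, 0, 3]
R4 ← R4 + (3/2)·R2: [0, 0, 0, -11]
R5 ← R5 − R2: [0, 0, 0, 2]
R6 ← R6 + R2: [0, 0, 0, -4]
R4 ← R4 + (11/3)·R3: [0, 0, 0, 0]
R5 ← R5 − (2/3)·R3: [0, 0, 0, 0]
R6 ← R6 + (4/3)·R3: [0, 0, 0, 0]
Echelon form has 3 nonzero rows, so rank(B) = 3.
The column space has dimension equal to the rank: 3.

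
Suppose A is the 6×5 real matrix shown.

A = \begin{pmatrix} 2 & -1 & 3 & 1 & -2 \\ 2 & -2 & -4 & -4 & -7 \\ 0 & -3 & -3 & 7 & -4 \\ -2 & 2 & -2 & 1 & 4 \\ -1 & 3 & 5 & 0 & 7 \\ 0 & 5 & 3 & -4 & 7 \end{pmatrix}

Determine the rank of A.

Row reduce to echelon form.
R2 ← R2 − R1: [0, -1, -7, -5, -5]
R4 ← R4 + R1: [0, 1, 1, 2, 2]
R5 ← R5 + (1/2)·R1: [0, 5/2, 13/2, 1/2, 6]
R3 ← R3 − (3)·R2: [0, 0, 18, 22, 11]
R4 ← R4 + R2: [0, 0, -6, -3, -3]
R5 ← R5 + (5/2)·R2: [0, 0, -11, -12, -13/2]
R6 ← R6 + (5)·R2: [0, 0, -32, -29, -18]
R4 ← R4 + (1/3)·R3: [0, 0, 0, 13/3, 2/3]
R5 ← R5 + (11/18)·R3: [0, 0, 0, 13/9, 2/9]
R6 ← R6 + (16/9)·R3: [0, 0, 0, 91/9, 14/9]
R5 ← R5 − (1/3)·R4: [0, 0, 0, 0, 0]
R6 ← R6 − (7/3)·R4: [0, 0, 0, 0, 0]
Echelon form has 4 nonzero rows, so rank(A) = 4.

4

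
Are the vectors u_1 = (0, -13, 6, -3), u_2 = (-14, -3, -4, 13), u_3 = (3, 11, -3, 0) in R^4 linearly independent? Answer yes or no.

yes

Form the matrix with these vectors as rows and row reduce.
Swap R1 ↔ R2
R3 ← R3 + (3/14)·R1: [0, 145/14, -27/7, 39/14]
R3 ← R3 + (145/182)·R2: [0, 0, 12/13, 36/91]
3 nonzero rows, so the 3 vectors span a space of dimension 3.
Since 3 = 3, the vectors are linearly independent.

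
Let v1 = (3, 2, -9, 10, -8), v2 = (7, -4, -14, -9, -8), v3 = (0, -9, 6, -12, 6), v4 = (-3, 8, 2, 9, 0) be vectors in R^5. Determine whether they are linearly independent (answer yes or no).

no

Form the matrix with these vectors as rows and row reduce.
R2 ← R2 − (7/3)·R1: [0, -26/3, 7, -97/3, 32/3]
R4 ← R4 + R1: [0, 10, -7, 19, -8]
R3 ← R3 − (27/26)·R2: [0, 0, -33/26, 561/26, -66/13]
R4 ← R4 + (15/13)·R2: [0, 0, 14/13, -238/13, 56/13]
R4 ← R4 + (28/33)·R3: [0, 0, 0, 0, 0]
3 nonzero rows, so the 4 vectors span a space of dimension 3.
Since 3 < 4, the vectors are linearly dependent.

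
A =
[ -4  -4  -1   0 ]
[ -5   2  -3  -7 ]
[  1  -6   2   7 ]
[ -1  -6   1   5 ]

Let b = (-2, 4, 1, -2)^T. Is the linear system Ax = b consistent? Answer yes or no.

Row reduce the augmented matrix [A | b].
R2 ← R2 − (5/4)·R1: [0, 7, -7/4, -7, 13/2]
R3 ← R3 + (1/4)·R1: [0, -7, 7/4, 7, 1/2]
R4 ← R4 − (1/4)·R1: [0, -5, 5/4, 5, -3/2]
R3 ← R3 + R2: [0, 0, 0, 0, 7]
R4 ← R4 + (5/7)·R2: [0, 0, 0, 0, 22/7]
R4 ← R4 − (22/49)·R3: [0, 0, 0, 0, 0]
The echelon form has 3 nonzero rows; the last pivot sits in the augmented column, so rank(A) = 2 but rank([A|b]) = 3.
Since the ranks differ, the system is inconsistent.

no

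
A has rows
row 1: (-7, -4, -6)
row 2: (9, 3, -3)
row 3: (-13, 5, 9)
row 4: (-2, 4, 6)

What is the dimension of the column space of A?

3

Row reduce to echelon form.
R2 ← R2 + (9/7)·R1: [0, -15/7, -75/7]
R3 ← R3 − (13/7)·R1: [0, 87/7, 141/7]
R4 ← R4 − (2/7)·R1: [0, 36/7, 54/7]
R3 ← R3 + (29/5)·R2: [0, 0, -42]
R4 ← R4 + (12/5)·R2: [0, 0, -18]
R4 ← R4 − (3/7)·R3: [0, 0, 0]
Echelon form has 3 nonzero rows, so rank(A) = 3.
The column space has dimension equal to the rank: 3.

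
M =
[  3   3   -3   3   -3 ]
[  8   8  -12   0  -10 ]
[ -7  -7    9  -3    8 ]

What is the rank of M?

2

Row reduce to echelon form.
R2 ← R2 − (8/3)·R1: [0, 0, -4, -8, -2]
R3 ← R3 + (7/3)·R1: [0, 0, 2, 4, 1]
R3 ← R3 + (1/2)·R2: [0, 0, 0, 0, 0]
Echelon form has 2 nonzero rows, so rank(M) = 2.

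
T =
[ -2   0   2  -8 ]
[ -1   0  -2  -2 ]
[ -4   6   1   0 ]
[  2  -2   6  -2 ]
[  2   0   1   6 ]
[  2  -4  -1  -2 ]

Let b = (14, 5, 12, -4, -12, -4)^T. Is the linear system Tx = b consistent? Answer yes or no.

Row reduce the augmented matrix [T | b].
R2 ← R2 − (1/2)·R1: [0, 0, -3, 2, -2]
R3 ← R3 − (2)·R1: [0, 6, -3, 16, -16]
R4 ← R4 + R1: [0, -2, 8, -10, 10]
R5 ← R5 + R1: [0, 0, 3, -2, 2]
R6 ← R6 + R1: [0, -4, 1, -10, 10]
Swap R2 ↔ R3
R4 ← R4 + (1/3)·R2: [0, 0, 7, -14/3, 14/3]
R6 ← R6 + (2/3)·R2: [0, 0, -1, 2/3, -2/3]
R4 ← R4 + (7/3)·R3: [0, 0, 0, 0, 0]
R5 ← R5 + R3: [0, 0, 0, 0, 0]
R6 ← R6 − (1/3)·R3: [0, 0, 0, 0, 0]
The echelon form has 3 nonzero rows, and every pivot lies in the first 4 columns, so rank(T) = rank([T|b]) = 3.
The system is consistent.

yes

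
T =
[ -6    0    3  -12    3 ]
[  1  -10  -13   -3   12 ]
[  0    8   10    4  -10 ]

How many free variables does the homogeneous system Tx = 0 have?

3

Row reduce to echelon form.
R2 ← R2 + (1/6)·R1: [0, -10, -25/2, -5, 25/2]
R3 ← R3 + (4/5)·R2: [0, 0, 0, 0, 0]
2 nonzero rows, so rank(T) = 2.
T has 5 columns; by rank–nullity, nullity = 5 − 2 = 3.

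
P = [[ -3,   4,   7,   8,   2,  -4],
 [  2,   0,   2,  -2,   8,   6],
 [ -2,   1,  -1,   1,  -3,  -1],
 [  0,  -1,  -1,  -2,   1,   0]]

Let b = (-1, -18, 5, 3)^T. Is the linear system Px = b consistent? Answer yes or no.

yes

Row reduce the augmented matrix [P | b].
R2 ← R2 + (2/3)·R1: [0, 8/3, 20/3, 10/3, 28/3, 10/3, -56/3]
R3 ← R3 − (2/3)·R1: [0, -5/3, -17/3, -13/3, -13/3, 5/3, 17/3]
R3 ← R3 + (5/8)·R2: [0, 0, -3/2, -9/4, 3/2, 15/4, -6]
R4 ← R4 + (3/8)·R2: [0, 0, 3/2, -3/4, 9/2, 5/4, -4]
R4 ← R4 + R3: [0, 0, 0, -3, 6, 5, -10]
The echelon form has 4 nonzero rows, and every pivot lies in the first 6 columns, so rank(P) = rank([P|b]) = 4.
The system is consistent.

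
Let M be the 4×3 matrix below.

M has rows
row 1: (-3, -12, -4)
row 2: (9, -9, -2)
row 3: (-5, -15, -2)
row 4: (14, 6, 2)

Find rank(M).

Row reduce to echelon form.
R2 ← R2 + (3)·R1: [0, -45, -14]
R3 ← R3 − (5/3)·R1: [0, 5, 14/3]
R4 ← R4 + (14/3)·R1: [0, -50, -50/3]
R3 ← R3 + (1/9)·R2: [0, 0, 28/9]
R4 ← R4 − (10/9)·R2: [0, 0, -10/9]
R4 ← R4 + (5/14)·R3: [0, 0, 0]
Echelon form has 3 nonzero rows, so rank(M) = 3.

3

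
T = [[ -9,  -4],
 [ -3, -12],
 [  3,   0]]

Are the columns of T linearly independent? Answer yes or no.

yes

Row reduce T to echelon form.
R2 ← R2 − (1/3)·R1: [0, -32/3]
R3 ← R3 + (1/3)·R1: [0, -4/3]
R3 ← R3 − (1/8)·R2: [0, 0]
2 pivots among 2 columns.
Every column is a pivot column, so the columns are linearly independent.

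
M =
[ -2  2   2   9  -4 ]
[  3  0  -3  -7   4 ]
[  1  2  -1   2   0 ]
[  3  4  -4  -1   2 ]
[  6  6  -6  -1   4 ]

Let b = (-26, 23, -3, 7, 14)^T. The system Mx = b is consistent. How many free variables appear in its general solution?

2

Row reduce the augmented matrix [M | b].
R2 ← R2 + (3/2)·R1: [0, 3, 0, 13/2, -2, -16]
R3 ← R3 + (1/2)·R1: [0, 3, 0, 13/2, -2, -16]
R4 ← R4 + (3/2)·R1: [0, 7, -1, 25/2, -4, -32]
R5 ← R5 + (3)·R1: [0, 12, 0, 26, -8, -64]
R3 ← R3 − R2: [0, 0, 0, 0, 0, 0]
R4 ← R4 − (7/3)·R2: [0, 0, -1, -8/3, 2/3, 16/3]
R5 ← R5 − (4)·R2: [0, 0, 0, 0, 0, 0]
Swap R3 ↔ R4
The echelon form has 3 nonzero rows, and every pivot lies in the first 5 columns, so rank(M) = rank([M|b]) = 3.
The system is consistent.
Free variables = (unknowns) − (rank) = 5 − 3 = 2.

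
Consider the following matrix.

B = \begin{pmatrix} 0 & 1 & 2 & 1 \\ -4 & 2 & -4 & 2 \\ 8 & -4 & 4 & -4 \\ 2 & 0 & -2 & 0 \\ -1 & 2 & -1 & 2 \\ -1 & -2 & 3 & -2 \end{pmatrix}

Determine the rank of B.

Row reduce to echelon form.
Swap R1 ↔ R2
R3 ← R3 + (2)·R1: [0, 0, -4, 0]
R4 ← R4 + (1/2)·R1: [0, 1, -4, 1]
R5 ← R5 − (1/4)·R1: [0, 3/2, 0, 3/2]
R6 ← R6 − (1/4)·R1: [0, -5/2, 4, -5/2]
R4 ← R4 − R2: [0, 0, -6, 0]
R5 ← R5 − (3/2)·R2: [0, 0, -3, 0]
R6 ← R6 + (5/2)·R2: [0, 0, 9, 0]
R4 ← R4 − (3/2)·R3: [0, 0, 0, 0]
R5 ← R5 − (3/4)·R3: [0, 0, 0, 0]
R6 ← R6 + (9/4)·R3: [0, 0, 0, 0]
Echelon form has 3 nonzero rows, so rank(B) = 3.

3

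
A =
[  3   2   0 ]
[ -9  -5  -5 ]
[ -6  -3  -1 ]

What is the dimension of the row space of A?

Row reduce to echelon form.
R2 ← R2 + (3)·R1: [0, 1, -5]
R3 ← R3 + (2)·R1: [0, 1, -1]
R3 ← R3 − R2: [0, 0, 4]
Echelon form has 3 nonzero rows, so rank(A) = 3.
The row space has dimension equal to the rank: 3.

3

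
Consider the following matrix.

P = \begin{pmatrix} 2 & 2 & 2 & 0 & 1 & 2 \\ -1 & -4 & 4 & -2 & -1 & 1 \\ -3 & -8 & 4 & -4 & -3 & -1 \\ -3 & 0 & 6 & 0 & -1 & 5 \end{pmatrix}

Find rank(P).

4

Row reduce to echelon form.
R2 ← R2 + (1/2)·R1: [0, -3, 5, -2, -1/2, 2]
R3 ← R3 + (3/2)·R1: [0, -5, 7, -4, -3/2, 2]
R4 ← R4 + (3/2)·R1: [0, 3, 9, 0, 1/2, 8]
R3 ← R3 − (5/3)·R2: [0, 0, -4/3, -2/3, -2/3, -4/3]
R4 ← R4 + R2: [0, 0, 14, -2, 0, 10]
R4 ← R4 + (21/2)·R3: [0, 0, 0, -9, -7, -4]
Echelon form has 4 nonzero rows, so rank(P) = 4.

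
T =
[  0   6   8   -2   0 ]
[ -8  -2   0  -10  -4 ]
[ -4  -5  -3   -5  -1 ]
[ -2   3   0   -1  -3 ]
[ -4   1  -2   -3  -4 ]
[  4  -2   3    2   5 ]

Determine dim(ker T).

Row reduce to echelon form.
Swap R1 ↔ R2
R3 ← R3 − (1/2)·R1: [0, -4, -3, 0, 1]
R4 ← R4 − (1/4)·R1: [0, 7/2, 0, 3/2, -2]
R5 ← R5 − (1/2)·R1: [0, 2, -2, 2, -2]
R6 ← R6 + (1/2)·R1: [0, -3, 3, -3, 3]
R3 ← R3 + (2/3)·R2: [0, 0, 7/3, -4/3, 1]
R4 ← R4 − (7/12)·R2: [0, 0, -14/3, 8/3, -2]
R5 ← R5 − (1/3)·R2: [0, 0, -14/3, 8/3, -2]
R6 ← R6 + (1/2)·R2: [0, 0, 7, -4, 3]
R4 ← R4 + (2)·R3: [0, 0, 0, 0, 0]
R5 ← R5 + (2)·R3: [0, 0, 0, 0, 0]
R6 ← R6 − (3)·R3: [0, 0, 0, 0, 0]
3 nonzero rows, so rank(T) = 3.
T has 5 columns; by rank–nullity, nullity = 5 − 3 = 2.

2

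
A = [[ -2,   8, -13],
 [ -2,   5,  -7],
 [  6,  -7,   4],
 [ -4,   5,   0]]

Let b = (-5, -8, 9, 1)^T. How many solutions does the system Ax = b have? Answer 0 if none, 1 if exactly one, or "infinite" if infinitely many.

Row reduce the augmented matrix [A | b].
R2 ← R2 − R1: [0, -3, 6, -3]
R3 ← R3 + (3)·R1: [0, 17, -35, -6]
R4 ← R4 − (2)·R1: [0, -11, 26, 11]
R3 ← R3 + (17/3)·R2: [0, 0, -1, -23]
R4 ← R4 − (11/3)·R2: [0, 0, 4, 22]
R4 ← R4 + (4)·R3: [0, 0, 0, -70]
The echelon form has 4 nonzero rows; the last pivot sits in the augmented column, so rank(A) = 3 but rank([A|b]) = 4.
Since the ranks differ, the system is inconsistent.
It has no solutions.

0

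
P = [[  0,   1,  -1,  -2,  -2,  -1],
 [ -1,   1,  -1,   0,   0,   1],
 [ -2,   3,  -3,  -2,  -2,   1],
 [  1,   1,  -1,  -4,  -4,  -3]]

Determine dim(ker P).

4

Row reduce to echelon form.
Swap R1 ↔ R2
R3 ← R3 − (2)·R1: [0, 1, -1, -2, -2, -1]
R4 ← R4 + R1: [0, 2, -2, -4, -4, -2]
R3 ← R3 − R2: [0, 0, 0, 0, 0, 0]
R4 ← R4 − (2)·R2: [0, 0, 0, 0, 0, 0]
2 nonzero rows, so rank(P) = 2.
P has 6 columns; by rank–nullity, nullity = 6 − 2 = 4.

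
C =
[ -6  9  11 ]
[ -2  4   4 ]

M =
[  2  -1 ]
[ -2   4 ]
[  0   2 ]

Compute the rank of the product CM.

2

First compute CM:
[[-30,  64],
 [-12,  26]]
Now row reduce the product.
R2 ← R2 − (2/5)·R1: [0, 2/5]
2 nonzero rows, so rank(CM) = 2.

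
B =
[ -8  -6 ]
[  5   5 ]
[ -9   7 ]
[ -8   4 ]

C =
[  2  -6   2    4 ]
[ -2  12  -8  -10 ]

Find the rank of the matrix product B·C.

2

First compute BC:
[[ -4, -24,  32,  28],
 [  0,  30, -30, -30],
 [-32, 138, -74, -106],
 [-24,  96, -48, -72]]
Now row reduce the product.
R3 ← R3 − (8)·R1: [0, 330, -330, -330]
R4 ← R4 − (6)·R1: [0, 240, -240, -240]
R3 ← R3 − (11)·R2: [0, 0, 0, 0]
R4 ← R4 − (8)·R2: [0, 0, 0, 0]
2 nonzero rows, so rank(BC) = 2.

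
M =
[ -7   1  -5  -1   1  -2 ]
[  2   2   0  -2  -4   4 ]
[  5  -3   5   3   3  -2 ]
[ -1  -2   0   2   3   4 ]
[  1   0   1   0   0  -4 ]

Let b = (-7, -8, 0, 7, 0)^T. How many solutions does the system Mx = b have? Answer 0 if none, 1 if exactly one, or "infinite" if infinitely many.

0

Row reduce the augmented matrix [M | b].
R2 ← R2 + (2/7)·R1: [0, 16/7, -10/7, -16/7, -26/7, 24/7, -10]
R3 ← R3 + (5/7)·R1: [0, -16/7, 10/7, 16/7, 26/7, -24/7, -5]
R4 ← R4 − (1/7)·R1: [0, -15/7, 5/7, 15/7, 20/7, 30/7, 8]
R5 ← R5 + (1/7)·R1: [0, 1/7, 2/7, -1/7, 1/7, -30/7, -1]
R3 ← R3 + R2: [0, 0, 0, 0, 0, 0, -15]
R4 ← R4 + (15/16)·R2: [0, 0, -5/8, 0, -5/8, 15/2, -11/8]
R5 ← R5 − (1/16)·R2: [0, 0, 3/8, 0, 3/8, -9/2, -3/8]
Swap R3 ↔ R4
R5 ← R5 + (3/5)·R3: [0, 0, 0, 0, 0, 0, -6/5]
R5 ← R5 − (2/25)·R4: [0, 0, 0, 0, 0, 0, 0]
The echelon form has 4 nonzero rows; the last pivot sits in the augmented column, so rank(M) = 3 but rank([M|b]) = 4.
Since the ranks differ, the system is inconsistent.
It has no solutions.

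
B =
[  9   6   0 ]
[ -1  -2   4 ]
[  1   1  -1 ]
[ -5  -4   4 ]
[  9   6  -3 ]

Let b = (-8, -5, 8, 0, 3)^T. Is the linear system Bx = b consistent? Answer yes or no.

Row reduce the augmented matrix [B | b].
R2 ← R2 + (1/9)·R1: [0, -4/3, 4, -53/9]
R3 ← R3 − (1/9)·R1: [0, 1/3, -1, 80/9]
R4 ← R4 + (5/9)·R1: [0, -2/3, 4, -40/9]
R5 ← R5 − R1: [0, 0, -3, 11]
R3 ← R3 + (1/4)·R2: [0, 0, 0, 89/12]
R4 ← R4 − (1/2)·R2: [0, 0, 2, -3/2]
Swap R3 ↔ R4
R5 ← R5 + (3/2)·R3: [0, 0, 0, 35/4]
R5 ← R5 − (105/89)·R4: [0, 0, 0, 0]
The echelon form has 4 nonzero rows; the last pivot sits in the augmented column, so rank(B) = 3 but rank([B|b]) = 4.
Since the ranks differ, the system is inconsistent.

no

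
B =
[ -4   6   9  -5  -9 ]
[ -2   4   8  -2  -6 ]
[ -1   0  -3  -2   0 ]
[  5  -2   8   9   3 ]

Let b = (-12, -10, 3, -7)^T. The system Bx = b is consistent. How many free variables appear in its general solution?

Row reduce the augmented matrix [B | b].
R2 ← R2 − (1/2)·R1: [0, 1, 7/2, 1/2, -3/2, -4]
R3 ← R3 − (1/4)·R1: [0, -3/2, -21/4, -3/4, 9/4, 6]
R4 ← R4 + (5/4)·R1: [0, 11/2, 77/4, 11/4, -33/4, -22]
R3 ← R3 + (3/2)·R2: [0, 0, 0, 0, 0, 0]
R4 ← R4 − (11/2)·R2: [0, 0, 0, 0, 0, 0]
The echelon form has 2 nonzero rows, and every pivot lies in the first 5 columns, so rank(B) = rank([B|b]) = 2.
The system is consistent.
Free variables = (unknowns) − (rank) = 5 − 2 = 3.

3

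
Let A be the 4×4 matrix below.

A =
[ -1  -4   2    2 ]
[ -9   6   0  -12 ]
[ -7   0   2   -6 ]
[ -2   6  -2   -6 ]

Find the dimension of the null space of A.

Row reduce to echelon form.
R2 ← R2 − (9)·R1: [0, 42, -18, -30]
R3 ← R3 − (7)·R1: [0, 28, -12, -20]
R4 ← R4 − (2)·R1: [0, 14, -6, -10]
R3 ← R3 − (2/3)·R2: [0, 0, 0, 0]
R4 ← R4 − (1/3)·R2: [0, 0, 0, 0]
2 nonzero rows, so rank(A) = 2.
A has 4 columns; by rank–nullity, nullity = 4 − 2 = 2.

2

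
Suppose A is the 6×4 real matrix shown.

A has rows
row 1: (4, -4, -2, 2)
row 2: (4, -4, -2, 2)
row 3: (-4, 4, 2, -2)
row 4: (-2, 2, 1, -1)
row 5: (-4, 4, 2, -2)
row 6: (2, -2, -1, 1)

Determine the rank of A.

Row reduce to echelon form.
R2 ← R2 − R1: [0, 0, 0, 0]
R3 ← R3 + R1: [0, 0, 0, 0]
R4 ← R4 + (1/2)·R1: [0, 0, 0, 0]
R5 ← R5 + R1: [0, 0, 0, 0]
R6 ← R6 − (1/2)·R1: [0, 0, 0, 0]
Echelon form has 1 nonzero row, so rank(A) = 1.

1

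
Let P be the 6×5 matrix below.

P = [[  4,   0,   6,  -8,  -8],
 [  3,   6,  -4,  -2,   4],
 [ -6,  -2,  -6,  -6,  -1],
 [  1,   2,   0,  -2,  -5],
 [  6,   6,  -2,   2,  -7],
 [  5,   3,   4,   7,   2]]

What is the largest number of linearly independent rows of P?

5

Row reduce to echelon form.
R2 ← R2 − (3/4)·R1: [0, 6, -17/2, 4, 10]
R3 ← R3 + (3/2)·R1: [0, -2, 3, -18, -13]
R4 ← R4 − (1/4)·R1: [0, 2, -3/2, 0, -3]
R5 ← R5 − (3/2)·R1: [0, 6, -11, 14, 5]
R6 ← R6 − (5/4)·R1: [0, 3, -7/2, 17, 12]
R3 ← R3 + (1/3)·R2: [0, 0, 1/6, -50/3, -29/3]
R4 ← R4 − (1/3)·R2: [0, 0, 4/3, -4/3, -19/3]
R5 ← R5 − R2: [0, 0, -5/2, 10, -5]
R6 ← R6 − (1/2)·R2: [0, 0, 3/4, 15, 7]
R4 ← R4 − (8)·R3: [0, 0, 0, 132, 71]
R5 ← R5 + (15)·R3: [0, 0, 0, -240, -150]
R6 ← R6 − (9/2)·R3: [0, 0, 0, 90, 101/2]
R5 ← R5 + (20/11)·R4: [0, 0, 0, 0, -230/11]
R6 ← R6 − (15/22)·R4: [0, 0, 0, 0, 23/11]
R6 ← R6 + (1/10)·R5: [0, 0, 0, 0, 0]
Echelon form has 5 nonzero rows, so rank(P) = 5.
The rank gives the maximum number of linearly independent rows: 5.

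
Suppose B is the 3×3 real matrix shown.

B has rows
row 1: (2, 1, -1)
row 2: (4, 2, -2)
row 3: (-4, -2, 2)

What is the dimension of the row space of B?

1

Row reduce to echelon form.
R2 ← R2 − (2)·R1: [0, 0, 0]
R3 ← R3 + (2)·R1: [0, 0, 0]
Echelon form has 1 nonzero row, so rank(B) = 1.
The row space has dimension equal to the rank: 1.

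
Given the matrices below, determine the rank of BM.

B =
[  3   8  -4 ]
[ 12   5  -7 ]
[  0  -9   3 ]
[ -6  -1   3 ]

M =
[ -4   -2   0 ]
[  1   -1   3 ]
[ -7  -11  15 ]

2

First compute BM:
[[ 24,  30, -36],
 [  6,  48, -90],
 [-30, -24,  18],
 [  2, -20,  42]]
Now row reduce the product.
R2 ← R2 − (1/4)·R1: [0, 81/2, -81]
R3 ← R3 + (5/4)·R1: [0, 27/2, -27]
R4 ← R4 − (1/12)·R1: [0, -45/2, 45]
R3 ← R3 − (1/3)·R2: [0, 0, 0]
R4 ← R4 + (5/9)·R2: [0, 0, 0]
2 nonzero rows, so rank(BM) = 2.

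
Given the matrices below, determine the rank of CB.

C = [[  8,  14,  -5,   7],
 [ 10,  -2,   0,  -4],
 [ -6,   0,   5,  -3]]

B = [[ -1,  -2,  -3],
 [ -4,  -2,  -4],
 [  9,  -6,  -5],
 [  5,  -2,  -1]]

First compute CB:
[[-74, -28, -62],
 [-22,  -8, -18],
 [ 36, -12,  -4]]
Now row reduce the product.
R2 ← R2 − (11/37)·R1: [0, 12/37, 16/37]
R3 ← R3 + (18/37)·R1: [0, -948/37, -1264/37]
R3 ← R3 + (79)·R2: [0, 0, 0]
2 nonzero rows, so rank(CB) = 2.

2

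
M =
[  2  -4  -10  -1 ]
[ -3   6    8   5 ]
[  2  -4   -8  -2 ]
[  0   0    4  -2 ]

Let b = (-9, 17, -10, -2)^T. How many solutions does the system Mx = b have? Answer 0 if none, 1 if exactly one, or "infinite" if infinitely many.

infinite

Row reduce the augmented matrix [M | b].
R2 ← R2 + (3/2)·R1: [0, 0, -7, 7/2, 7/2]
R3 ← R3 − R1: [0, 0, 2, -1, -1]
R3 ← R3 + (2/7)·R2: [0, 0, 0, 0, 0]
R4 ← R4 + (4/7)·R2: [0, 0, 0, 0, 0]
The echelon form has 2 nonzero rows, and every pivot lies in the first 4 columns, so rank(M) = rank([M|b]) = 2.
The system is consistent.
rank = 2 < 4 unknowns, so there are infinitely many solutions.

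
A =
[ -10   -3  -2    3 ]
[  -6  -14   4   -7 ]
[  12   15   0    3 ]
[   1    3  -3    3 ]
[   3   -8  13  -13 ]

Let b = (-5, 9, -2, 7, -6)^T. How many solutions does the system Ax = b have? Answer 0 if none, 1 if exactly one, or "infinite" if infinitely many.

0

Row reduce the augmented matrix [A | b].
R2 ← R2 − (3/5)·R1: [0, -61/5, 26/5, -44/5, 12]
R3 ← R3 + (6/5)·R1: [0, 57/5, -12/5, 33/5, -8]
R4 ← R4 + (1/10)·R1: [0, 27/10, -16/5, 33/10, 13/2]
R5 ← R5 + (3/10)·R1: [0, -89/10, 62/5, -121/10, -15/2]
R3 ← R3 + (57/61)·R2: [0, 0, 150/61, -99/61, 196/61]
R4 ← R4 + (27/122)·R2: [0, 0, -125/61, 165/122, 1117/122]
R5 ← R5 − (89/122)·R2: [0, 0, 525/61, -693/122, -1983/122]
R4 ← R4 + (5/6)·R3: [0, 0, 0, 0, 71/6]
R5 ← R5 − (7/2)·R3: [0, 0, 0, 0, -55/2]
R5 ← R5 + (165/71)·R4: [0, 0, 0, 0, 0]
The echelon form has 4 nonzero rows; the last pivot sits in the augmented column, so rank(A) = 3 but rank([A|b]) = 4.
Since the ranks differ, the system is inconsistent.
It has no solutions.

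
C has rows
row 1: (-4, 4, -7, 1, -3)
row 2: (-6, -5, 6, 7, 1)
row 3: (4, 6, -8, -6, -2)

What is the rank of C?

Row reduce to echelon form.
R2 ← R2 − (3/2)·R1: [0, -11, 33/2, 11/2, 11/2]
R3 ← R3 + R1: [0, 10, -15, -5, -5]
R3 ← R3 + (10/11)·R2: [0, 0, 0, 0, 0]
Echelon form has 2 nonzero rows, so rank(C) = 2.

2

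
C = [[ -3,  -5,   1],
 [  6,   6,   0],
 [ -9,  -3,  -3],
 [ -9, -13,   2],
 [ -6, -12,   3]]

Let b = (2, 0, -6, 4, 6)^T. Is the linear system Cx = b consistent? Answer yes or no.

Row reduce the augmented matrix [C | b].
R2 ← R2 + (2)·R1: [0, -4, 2, 4]
R3 ← R3 − (3)·R1: [0, 12, -6, -12]
R4 ← R4 − (3)·R1: [0, 2, -1, -2]
R5 ← R5 − (2)·R1: [0, -2, 1, 2]
R3 ← R3 + (3)·R2: [0, 0, 0, 0]
R4 ← R4 + (1/2)·R2: [0, 0, 0, 0]
R5 ← R5 − (1/2)·R2: [0, 0, 0, 0]
The echelon form has 2 nonzero rows, and every pivot lies in the first 3 columns, so rank(C) = rank([C|b]) = 2.
The system is consistent.

yes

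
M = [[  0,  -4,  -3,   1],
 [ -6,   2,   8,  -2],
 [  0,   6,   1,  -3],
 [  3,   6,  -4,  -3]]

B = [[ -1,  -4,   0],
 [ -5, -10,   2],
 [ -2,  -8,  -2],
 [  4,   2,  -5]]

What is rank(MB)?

3

First compute MB:
[[ 30,  66,  -7],
 [-28, -64,  -2],
 [-44, -74,  25],
 [-37, -46,  35]]
Now row reduce the product.
R2 ← R2 + (14/15)·R1: [0, -12/5, -128/15]
R3 ← R3 + (22/15)·R1: [0, 114/5, 221/15]
R4 ← R4 + (37/30)·R1: [0, 177/5, 791/30]
R3 ← R3 + (19/2)·R2: [0, 0, -199/3]
R4 ← R4 + (59/4)·R2: [0, 0, -199/2]
R4 ← R4 − (3/2)·R3: [0, 0, 0]
3 nonzero rows, so rank(MB) = 3.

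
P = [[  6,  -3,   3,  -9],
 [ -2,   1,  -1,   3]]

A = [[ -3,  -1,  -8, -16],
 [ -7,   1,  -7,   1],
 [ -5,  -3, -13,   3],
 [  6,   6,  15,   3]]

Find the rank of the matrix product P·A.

First compute PA:
[[-66, -72, -201, -117],
 [ 22,  24,  67,  39]]
Now row reduce the product.
R2 ← R2 + (1/3)·R1: [0, 0, 0, 0]
1 nonzero row, so rank(PA) = 1.

1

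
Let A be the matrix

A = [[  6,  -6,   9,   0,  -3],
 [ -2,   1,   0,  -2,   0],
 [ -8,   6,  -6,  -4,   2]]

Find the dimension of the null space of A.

3

Row reduce to echelon form.
R2 ← R2 + (1/3)·R1: [0, -1, 3, -2, -1]
R3 ← R3 + (4/3)·R1: [0, -2, 6, -4, -2]
R3 ← R3 − (2)·R2: [0, 0, 0, 0, 0]
2 nonzero rows, so rank(A) = 2.
A has 5 columns; by rank–nullity, nullity = 5 − 2 = 3.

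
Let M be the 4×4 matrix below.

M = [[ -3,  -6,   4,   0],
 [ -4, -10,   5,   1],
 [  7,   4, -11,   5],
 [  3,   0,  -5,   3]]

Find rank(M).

2

Row reduce to echelon form.
R2 ← R2 − (4/3)·R1: [0, -2, -1/3, 1]
R3 ← R3 + (7/3)·R1: [0, -10, -5/3, 5]
R4 ← R4 + R1: [0, -6, -1, 3]
R3 ← R3 − (5)·R2: [0, 0, 0, 0]
R4 ← R4 − (3)·R2: [0, 0, 0, 0]
Echelon form has 2 nonzero rows, so rank(M) = 2.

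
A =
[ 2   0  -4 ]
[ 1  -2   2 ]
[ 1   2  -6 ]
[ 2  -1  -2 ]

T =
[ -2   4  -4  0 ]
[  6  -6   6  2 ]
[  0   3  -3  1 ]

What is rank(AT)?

2

First compute AT:
[[ -4,  -4,   4,  -4],
 [-14,  22, -22,  -2],
 [ 10, -26,  26,  -2],
 [-10,   8,  -8,  -4]]
Now row reduce the product.
R2 ← R2 − (7/2)·R1: [0, 36, -36, 12]
R3 ← R3 + (5/2)·R1: [0, -36, 36, -12]
R4 ← R4 − (5/2)·R1: [0, 18, -18, 6]
R3 ← R3 + R2: [0, 0, 0, 0]
R4 ← R4 − (1/2)·R2: [0, 0, 0, 0]
2 nonzero rows, so rank(AT) = 2.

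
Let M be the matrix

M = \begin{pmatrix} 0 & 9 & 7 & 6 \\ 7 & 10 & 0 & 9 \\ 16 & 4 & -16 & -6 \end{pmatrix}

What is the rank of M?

3

Row reduce to echelon form.
Swap R1 ↔ R2
R3 ← R3 − (16/7)·R1: [0, -132/7, -16, -186/7]
R3 ← R3 + (44/21)·R2: [0, 0, -4/3, -14]
Echelon form has 3 nonzero rows, so rank(M) = 3.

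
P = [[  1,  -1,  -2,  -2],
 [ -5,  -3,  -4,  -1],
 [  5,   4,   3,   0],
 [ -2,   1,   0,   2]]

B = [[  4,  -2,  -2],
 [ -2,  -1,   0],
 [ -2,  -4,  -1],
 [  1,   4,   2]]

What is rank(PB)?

First compute PB:
[[  8,  -1,  -4],
 [ -7,  25,  12],
 [  6, -26, -13],
 [ -8,  11,   8]]
Now row reduce the product.
R2 ← R2 + (7/8)·R1: [0, 193/8, 17/2]
R3 ← R3 − (3/4)·R1: [0, -101/4, -10]
R4 ← R4 + R1: [0, 10, 4]
R3 ← R3 + (202/193)·R2: [0, 0, -213/193]
R4 ← R4 − (80/193)·R2: [0, 0, 92/193]
R4 ← R4 + (92/213)·R3: [0, 0, 0]
3 nonzero rows, so rank(PB) = 3.

3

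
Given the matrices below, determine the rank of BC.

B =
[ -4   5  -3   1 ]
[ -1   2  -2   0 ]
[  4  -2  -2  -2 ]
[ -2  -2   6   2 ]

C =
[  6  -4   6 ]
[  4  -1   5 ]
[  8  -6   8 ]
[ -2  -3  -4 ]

First compute BC:
[[-30,  26, -27],
 [-14,  14, -12],
 [  4,   4,   6],
 [ 24, -32,  18]]
Now row reduce the product.
R2 ← R2 − (7/15)·R1: [0, 28/15, 3/5]
R3 ← R3 + (2/15)·R1: [0, 112/15, 12/5]
R4 ← R4 + (4/5)·R1: [0, -56/5, -18/5]
R3 ← R3 − (4)·R2: [0, 0, 0]
R4 ← R4 + (6)·R2: [0, 0, 0]
2 nonzero rows, so rank(BC) = 2.

2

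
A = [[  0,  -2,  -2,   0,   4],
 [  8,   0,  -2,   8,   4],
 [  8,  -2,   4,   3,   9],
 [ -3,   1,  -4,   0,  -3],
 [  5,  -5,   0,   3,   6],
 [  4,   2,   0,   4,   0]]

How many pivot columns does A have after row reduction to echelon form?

Row reduce to echelon form.
Swap R1 ↔ R2
R3 ← R3 − R1: [0, -2, 6, -5, 5]
R4 ← R4 + (3/8)·R1: [0, 1, -19/4, 3, -3/2]
R5 ← R5 − (5/8)·R1: [0, -5, 5/4, -2, 7/2]
R6 ← R6 − (1/2)·R1: [0, 2, 1, 0, -2]
R3 ← R3 − R2: [0, 0, 8, -5, 1]
R4 ← R4 + (1/2)·R2: [0, 0, -23/4, 3, 1/2]
R5 ← R5 − (5/2)·R2: [0, 0, 25/4, -2, -13/2]
R6 ← R6 + R2: [0, 0, -1, 0, 2]
R4 ← R4 + (23/32)·R3: [0, 0, 0, -19/32, 39/32]
R5 ← R5 − (25/32)·R3: [0, 0, 0, 61/32, -233/32]
R6 ← R6 + (1/8)·R3: [0, 0, 0, -5/8, 17/8]
R5 ← R5 + (61/19)·R4: [0, 0, 0, 0, -64/19]
R6 ← R6 − (20/19)·R4: [0, 0, 0, 0, 16/19]
R6 ← R6 + (1/4)·R5: [0, 0, 0, 0, 0]
Echelon form has 5 nonzero rows, so rank(A) = 5.
Each nonzero row contributes one pivot column: 5 pivot columns.

5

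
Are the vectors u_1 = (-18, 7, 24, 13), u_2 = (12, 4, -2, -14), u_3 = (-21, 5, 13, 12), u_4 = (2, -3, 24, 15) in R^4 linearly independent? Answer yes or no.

yes

Form the matrix with these vectors as rows and row reduce.
R2 ← R2 + (2/3)·R1: [0, 26/3, 14, -16/3]
R3 ← R3 − (7/6)·R1: [0, -19/6, -15, -19/6]
R4 ← R4 + (1/9)·R1: [0, -20/9, 80/3, 148/9]
R3 ← R3 + (19/52)·R2: [0, 0, -257/26, -133/26]
R4 ← R4 + (10/39)·R2: [0, 0, 1180/39, 196/13]
R4 ← R4 + (2360/771)·R3: [0, 0, 0, -448/771]
4 nonzero rows, so the 4 vectors span a space of dimension 4.
Since 4 = 4, the vectors are linearly independent.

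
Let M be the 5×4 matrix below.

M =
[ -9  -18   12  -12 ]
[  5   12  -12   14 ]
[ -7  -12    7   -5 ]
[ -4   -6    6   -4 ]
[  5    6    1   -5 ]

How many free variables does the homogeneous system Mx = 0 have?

1

Row reduce to echelon form.
R2 ← R2 + (5/9)·R1: [0, 2, -16/3, 22/3]
R3 ← R3 − (7/9)·R1: [0, 2, -7/3, 13/3]
R4 ← R4 − (4/9)·R1: [0, 2, 2/3, 4/3]
R5 ← R5 + (5/9)·R1: [0, -4, 23/3, -35/3]
R3 ← R3 − R2: [0, 0, 3, -3]
R4 ← R4 − R2: [0, 0, 6, -6]
R5 ← R5 + (2)·R2: [0, 0, -3, 3]
R4 ← R4 − (2)·R3: [0, 0, 0, 0]
R5 ← R5 + R3: [0, 0, 0, 0]
3 nonzero rows, so rank(M) = 3.
M has 4 columns; by rank–nullity, nullity = 4 − 3 = 1.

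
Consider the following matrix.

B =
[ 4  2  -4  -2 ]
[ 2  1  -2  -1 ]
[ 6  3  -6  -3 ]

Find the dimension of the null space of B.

3

Row reduce to echelon form.
R2 ← R2 − (1/2)·R1: [0, 0, 0, 0]
R3 ← R3 − (3/2)·R1: [0, 0, 0, 0]
1 nonzero row, so rank(B) = 1.
B has 4 columns; by rank–nullity, nullity = 4 − 1 = 3.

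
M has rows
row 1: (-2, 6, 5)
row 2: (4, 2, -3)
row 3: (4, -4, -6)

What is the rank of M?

2

Row reduce to echelon form.
R2 ← R2 + (2)·R1: [0, 14, 7]
R3 ← R3 + (2)·R1: [0, 8, 4]
R3 ← R3 − (4/7)·R2: [0, 0, 0]
Echelon form has 2 nonzero rows, so rank(M) = 2.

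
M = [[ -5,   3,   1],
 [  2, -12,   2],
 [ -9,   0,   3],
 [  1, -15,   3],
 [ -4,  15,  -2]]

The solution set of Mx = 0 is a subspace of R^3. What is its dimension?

Row reduce to echelon form.
R2 ← R2 + (2/5)·R1: [0, -54/5, 12/5]
R3 ← R3 − (9/5)·R1: [0, -27/5, 6/5]
R4 ← R4 + (1/5)·R1: [0, -72/5, 16/5]
R5 ← R5 − (4/5)·R1: [0, 63/5, -14/5]
R3 ← R3 − (1/2)·R2: [0, 0, 0]
R4 ← R4 − (4/3)·R2: [0, 0, 0]
R5 ← R5 + (7/6)·R2: [0, 0, 0]
2 nonzero rows, so rank(M) = 2.
M has 3 columns; by rank–nullity, nullity = 3 − 2 = 1.

1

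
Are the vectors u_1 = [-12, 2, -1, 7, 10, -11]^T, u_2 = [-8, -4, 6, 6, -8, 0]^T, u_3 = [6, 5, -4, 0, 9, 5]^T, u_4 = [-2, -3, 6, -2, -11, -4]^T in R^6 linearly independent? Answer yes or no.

yes

Form the matrix with these vectors as rows and row reduce.
R2 ← R2 − (2/3)·R1: [0, -16/3, 20/3, 4/3, -44/3, 22/3]
R3 ← R3 + (1/2)·R1: [0, 6, -9/2, 7/2, 14, -1/2]
R4 ← R4 − (1/6)·R1: [0, -10/3, 37/6, -19/6, -38/3, -13/6]
R3 ← R3 + (9/8)·R2: [0, 0, 3, 5, -5/2, 31/4]
R4 ← R4 − (5/8)·R2: [0, 0, 2, -4, -7/2, -27/4]
R4 ← R4 − (2/3)·R3: [0, 0, 0, -22/3, -11/6, -143/12]
4 nonzero rows, so the 4 vectors span a space of dimension 4.
Since 4 = 4, the vectors are linearly independent.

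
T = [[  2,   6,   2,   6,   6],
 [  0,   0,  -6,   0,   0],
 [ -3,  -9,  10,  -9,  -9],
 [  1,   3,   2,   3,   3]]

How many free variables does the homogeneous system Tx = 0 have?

3

Row reduce to echelon form.
R3 ← R3 + (3/2)·R1: [0, 0, 13, 0, 0]
R4 ← R4 − (1/2)·R1: [0, 0, 1, 0, 0]
R3 ← R3 + (13/6)·R2: [0, 0, 0, 0, 0]
R4 ← R4 + (1/6)·R2: [0, 0, 0, 0, 0]
2 nonzero rows, so rank(T) = 2.
T has 5 columns; by rank–nullity, nullity = 5 − 2 = 3.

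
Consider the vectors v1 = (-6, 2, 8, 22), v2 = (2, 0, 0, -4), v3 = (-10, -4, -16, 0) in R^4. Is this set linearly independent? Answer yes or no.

Form the matrix with these vectors as rows and row reduce.
R2 ← R2 + (1/3)·R1: [0, 2/3, 8/3, 10/3]
R3 ← R3 − (5/3)·R1: [0, -22/3, -88/3, -110/3]
R3 ← R3 + (11)·R2: [0, 0, 0, 0]
2 nonzero rows, so the 3 vectors span a space of dimension 2.
Since 2 < 3, the vectors are linearly dependent.

no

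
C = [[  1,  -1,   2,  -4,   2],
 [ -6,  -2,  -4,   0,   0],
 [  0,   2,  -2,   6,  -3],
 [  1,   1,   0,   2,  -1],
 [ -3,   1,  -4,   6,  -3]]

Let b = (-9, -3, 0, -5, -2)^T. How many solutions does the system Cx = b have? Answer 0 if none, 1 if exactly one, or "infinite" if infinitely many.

Row reduce the augmented matrix [C | b].
R2 ← R2 + (6)·R1: [0, -8, 8, -24, 12, -57]
R4 ← R4 − R1: [0, 2, -2, 6, -3, 4]
R5 ← R5 + (3)·R1: [0, -2, 2, -6, 3, -29]
R3 ← R3 + (1/4)·R2: [0, 0, 0, 0, 0, -57/4]
R4 ← R4 + (1/4)·R2: [0, 0, 0, 0, 0, -41/4]
R5 ← R5 − (1/4)·R2: [0, 0, 0, 0, 0, -59/4]
R4 ← R4 − (41/57)·R3: [0, 0, 0, 0, 0, 0]
R5 ← R5 − (59/57)·R3: [0, 0, 0, 0, 0, 0]
The echelon form has 3 nonzero rows; the last pivot sits in the augmented column, so rank(C) = 2 but rank([C|b]) = 3.
Since the ranks differ, the system is inconsistent.
It has no solutions.

0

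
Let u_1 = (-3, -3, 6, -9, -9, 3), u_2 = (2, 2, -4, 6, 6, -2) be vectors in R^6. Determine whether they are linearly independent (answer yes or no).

no

Form the matrix with these vectors as rows and row reduce.
R2 ← R2 + (2/3)·R1: [0, 0, 0, 0, 0, 0]
1 nonzero row, so the 2 vectors span a space of dimension 1.
Since 1 < 2, the vectors are linearly dependent.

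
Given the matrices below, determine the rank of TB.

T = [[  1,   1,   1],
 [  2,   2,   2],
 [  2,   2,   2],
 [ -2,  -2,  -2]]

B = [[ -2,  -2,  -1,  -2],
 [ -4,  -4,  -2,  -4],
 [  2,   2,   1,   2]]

First compute TB:
[[ -4,  -4,  -2,  -4],
 [ -8,  -8,  -4,  -8],
 [ -8,  -8,  -4,  -8],
 [  8,   8,   4,   8]]
Now row reduce the product.
R2 ← R2 − (2)·R1: [0, 0, 0, 0]
R3 ← R3 − (2)·R1: [0, 0, 0, 0]
R4 ← R4 + (2)·R1: [0, 0, 0, 0]
1 nonzero row, so rank(TB) = 1.

1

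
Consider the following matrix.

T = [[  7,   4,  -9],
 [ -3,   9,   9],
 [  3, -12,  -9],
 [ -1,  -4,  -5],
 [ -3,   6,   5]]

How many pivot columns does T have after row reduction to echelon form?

Row reduce to echelon form.
R2 ← R2 + (3/7)·R1: [0, 75/7, 36/7]
R3 ← R3 − (3/7)·R1: [0, -96/7, -36/7]
R4 ← R4 + (1/7)·R1: [0, -24/7, -44/7]
R5 ← R5 + (3/7)·R1: [0, 54/7, 8/7]
R3 ← R3 + (32/25)·R2: [0, 0, 36/25]
R4 ← R4 + (8/25)·R2: [0, 0, -116/25]
R5 ← R5 − (18/25)·R2: [0, 0, -64/25]
R4 ← R4 + (29/9)·R3: [0, 0, 0]
R5 ← R5 + (16/9)·R3: [0, 0, 0]
Echelon form has 3 nonzero rows, so rank(T) = 3.
Each nonzero row contributes one pivot column: 3 pivot columns.

3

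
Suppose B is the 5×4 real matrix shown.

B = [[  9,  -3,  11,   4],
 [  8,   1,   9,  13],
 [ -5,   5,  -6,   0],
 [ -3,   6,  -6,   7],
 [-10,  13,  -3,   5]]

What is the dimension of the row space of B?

4

Row reduce to echelon form.
R2 ← R2 − (8/9)·R1: [0, 11/3, -7/9, 85/9]
R3 ← R3 + (5/9)·R1: [0, 10/3, 1/9, 20/9]
R4 ← R4 + (1/3)·R1: [0, 5, -7/3, 25/3]
R5 ← R5 + (10/9)·R1: [0, 29/3, 83/9, 85/9]
R3 ← R3 − (10/11)·R2: [0, 0, 9/11, -70/11]
R4 ← R4 − (15/11)·R2: [0, 0, -14/11, -50/11]
R5 ← R5 − (29/11)·R2: [0, 0, 124/11, -170/11]
R4 ← R4 + (14/9)·R3: [0, 0, 0, -130/9]
R5 ← R5 − (124/9)·R3: [0, 0, 0, 650/9]
R5 ← R5 + (5)·R4: [0, 0, 0, 0]
Echelon form has 4 nonzero rows, so rank(B) = 4.
The row space has dimension equal to the rank: 4.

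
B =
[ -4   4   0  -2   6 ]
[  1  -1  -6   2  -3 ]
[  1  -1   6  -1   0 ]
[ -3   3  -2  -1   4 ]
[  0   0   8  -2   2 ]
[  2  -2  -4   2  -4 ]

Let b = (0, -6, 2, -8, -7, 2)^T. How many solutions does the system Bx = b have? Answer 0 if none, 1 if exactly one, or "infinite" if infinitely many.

0

Row reduce the augmented matrix [B | b].
R2 ← R2 + (1/4)·R1: [0, 0, -6, 3/2, -3/2, -6]
R3 ← R3 + (1/4)·R1: [0, 0, 6, -3/2, 3/2, 2]
R4 ← R4 − (3/4)·R1: [0, 0, -2, 1/2, -1/2, -8]
R6 ← R6 + (1/2)·R1: [0, 0, -4, 1, -1, 2]
R3 ← R3 + R2: [0, 0, 0, 0, 0, -4]
R4 ← R4 − (1/3)·R2: [0, 0, 0, 0, 0, -6]
R5 ← R5 + (4/3)·R2: [0, 0, 0, 0, 0, -15]
R6 ← R6 − (2/3)·R2: [0, 0, 0, 0, 0, 6]
R4 ← R4 − (3/2)·R3: [0, 0, 0, 0, 0, 0]
R5 ← R5 − (15/4)·R3: [0, 0, 0, 0, 0, 0]
R6 ← R6 + (3/2)·R3: [0, 0, 0, 0, 0, 0]
The echelon form has 3 nonzero rows; the last pivot sits in the augmented column, so rank(B) = 2 but rank([B|b]) = 3.
Since the ranks differ, the system is inconsistent.
It has no solutions.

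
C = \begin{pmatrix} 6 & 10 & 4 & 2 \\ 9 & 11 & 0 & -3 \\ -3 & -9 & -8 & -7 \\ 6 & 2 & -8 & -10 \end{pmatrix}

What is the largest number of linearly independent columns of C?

Row reduce to echelon form.
R2 ← R2 − (3/2)·R1: [0, -4, -6, -6]
R3 ← R3 + (1/2)·R1: [0, -4, -6, -6]
R4 ← R4 − R1: [0, -8, -12, -12]
R3 ← R3 − R2: [0, 0, 0, 0]
R4 ← R4 − (2)·R2: [0, 0, 0, 0]
Echelon form has 2 nonzero rows, so rank(C) = 2.
The rank gives the maximum number of linearly independent columns: 2.

2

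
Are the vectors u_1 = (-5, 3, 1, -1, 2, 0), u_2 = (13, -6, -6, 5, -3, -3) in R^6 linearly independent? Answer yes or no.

yes

Form the matrix with these vectors as rows and row reduce.
R2 ← R2 + (13/5)·R1: [0, 9/5, -17/5, 12/5, 11/5, -3]
2 nonzero rows, so the 2 vectors span a space of dimension 2.
Since 2 = 2, the vectors are linearly independent.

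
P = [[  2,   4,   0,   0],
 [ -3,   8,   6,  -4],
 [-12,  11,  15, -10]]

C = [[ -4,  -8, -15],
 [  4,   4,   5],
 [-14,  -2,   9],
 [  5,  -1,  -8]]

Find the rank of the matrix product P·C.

2

First compute PC:
[[  8,   0, -10],
 [-60,  48, 171],
 [-168, 120, 450]]
Now row reduce the product.
R2 ← R2 + (15/2)·R1: [0, 48, 96]
R3 ← R3 + (21)·R1: [0, 120, 240]
R3 ← R3 − (5/2)·R2: [0, 0, 0]
2 nonzero rows, so rank(PC) = 2.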